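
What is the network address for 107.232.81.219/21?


IP:   01101011.11101000.01010001.11011011
Mask: 11111111.11111111.11111000.00000000
AND operation:
Net:  01101011.11101000.01010000.00000000
Network: 107.232.80.0/21


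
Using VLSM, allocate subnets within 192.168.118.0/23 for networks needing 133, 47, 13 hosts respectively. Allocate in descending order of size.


133 hosts -> /24 (254 usable): 192.168.118.0/24
47 hosts -> /26 (62 usable): 192.168.119.0/26
13 hosts -> /28 (14 usable): 192.168.119.64/28
Allocation: 192.168.118.0/24 (133 hosts, 254 usable); 192.168.119.0/26 (47 hosts, 62 usable); 192.168.119.64/28 (13 hosts, 14 usable)


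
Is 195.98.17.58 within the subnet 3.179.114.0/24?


Subnet network: 3.179.114.0
Test IP AND mask: 195.98.17.0
No, 195.98.17.58 is not in 3.179.114.0/24


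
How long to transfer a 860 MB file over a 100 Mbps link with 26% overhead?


Effective throughput = 100 * (1 - 26/100) = 74 Mbps
File size in Mb = 860 * 8 = 6880 Mb
Time = 6880 / 74
Time = 92.973 seconds


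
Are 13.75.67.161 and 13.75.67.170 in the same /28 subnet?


Mask: 255.255.255.240
13.75.67.161 AND mask = 13.75.67.160
13.75.67.170 AND mask = 13.75.67.160
Yes, same subnet (13.75.67.160)


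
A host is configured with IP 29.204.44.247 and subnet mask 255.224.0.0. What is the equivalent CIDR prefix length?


Binary: 11111111.11100000.00000000.00000000
Count leading 1s
Prefix: /11


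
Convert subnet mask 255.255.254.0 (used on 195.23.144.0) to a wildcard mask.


Subnet mask: 255.255.254.0
Wildcard = 255.255.255.255 - subnet mask
255 - 255 = 0
255 - 255 = 0
255 - 254 = 1
255 - 0 = 255
Wildcard: 0.0.1.255


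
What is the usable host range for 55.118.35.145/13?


Network: 55.112.0.0
Broadcast: 55.119.255.255
First usable = network + 1
Last usable = broadcast - 1
Range: 55.112.0.1 to 55.119.255.254


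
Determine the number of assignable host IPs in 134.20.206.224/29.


Host bits = 32 - 29 = 3
Total addresses = 2^3 = 8
Usable = total - 2 (network and broadcast)
Usable hosts: 6


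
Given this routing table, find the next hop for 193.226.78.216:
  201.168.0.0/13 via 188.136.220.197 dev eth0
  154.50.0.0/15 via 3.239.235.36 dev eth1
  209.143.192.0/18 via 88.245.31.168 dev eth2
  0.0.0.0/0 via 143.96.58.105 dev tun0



Longest prefix match for 193.226.78.216:
  /13 201.168.0.0: no
  /15 154.50.0.0: no
  /18 209.143.192.0: no
  /0 0.0.0.0: MATCH
Selected: next-hop 143.96.58.105 via tun0 (matched /0)


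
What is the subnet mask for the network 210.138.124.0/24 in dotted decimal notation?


/24 means 24 network bits, 8 host bits
Binary: 11111111111111111111111100000000
Mask: 255.255.255.0


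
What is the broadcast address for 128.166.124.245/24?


Network: 128.166.124.0/24
Host bits = 8
Set all host bits to 1:
Broadcast: 128.166.124.255


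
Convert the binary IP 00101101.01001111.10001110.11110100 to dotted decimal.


00101101 = 45
01001111 = 79
10001110 = 142
11110100 = 244
IP: 45.79.142.244


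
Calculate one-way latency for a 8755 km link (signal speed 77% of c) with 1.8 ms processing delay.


Speed = 0.77 * 3e5 km/s = 231000 km/s
Propagation delay = 8755 / 231000 = 0.0379 s = 37.9004 ms
Processing delay = 1.8 ms
Total one-way latency = 39.7004 ms


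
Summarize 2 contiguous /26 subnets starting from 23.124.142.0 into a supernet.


Original prefix: /26
Number of subnets: 2 = 2^1
New prefix = 26 - 1 = 25
Supernet: 23.124.142.0/25


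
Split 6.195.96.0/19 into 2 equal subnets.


New prefix = 19 + 1 = 20
Each subnet has 4096 addresses
  6.195.96.0/20
  6.195.112.0/20
Subnets: 6.195.96.0/20, 6.195.112.0/20


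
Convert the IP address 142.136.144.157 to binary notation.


142 = 10001110
136 = 10001000
144 = 10010000
157 = 10011101
Binary: 10001110.10001000.10010000.10011101


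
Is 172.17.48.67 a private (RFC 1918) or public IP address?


RFC 1918 private ranges:
  10.0.0.0/8 (10.0.0.0 - 10.255.255.255)
  172.16.0.0/12 (172.16.0.0 - 172.31.255.255)
  192.168.0.0/16 (192.168.0.0 - 192.168.255.255)
Private (in 172.16.0.0/12)


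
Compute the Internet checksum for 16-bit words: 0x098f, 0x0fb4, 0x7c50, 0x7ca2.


Sum all words (with carry folding):
+ 0x098f = 0x098f
+ 0x0fb4 = 0x1943
+ 0x7c50 = 0x9593
+ 0x7ca2 = 0x1236
One's complement: ~0x1236
Checksum = 0xedc9


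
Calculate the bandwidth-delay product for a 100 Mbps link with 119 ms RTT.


BDP = bandwidth * RTT
= 100 Mbps * 119 ms
= 100 * 1e6 * 119 / 1000 bits
= 11900000 bits
= 1487500 bytes
= 1452.6367 KB
BDP = 11900000 bits (1487500 bytes)


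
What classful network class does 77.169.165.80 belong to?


First octet: 77
Binary: 01001101
0xxxxxxx -> Class A (1-126)
Class A, default mask 255.0.0.0 (/8)


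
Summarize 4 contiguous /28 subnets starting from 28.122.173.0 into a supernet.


Original prefix: /28
Number of subnets: 4 = 2^2
New prefix = 28 - 2 = 26
Supernet: 28.122.173.0/26


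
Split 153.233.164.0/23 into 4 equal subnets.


New prefix = 23 + 2 = 25
Each subnet has 128 addresses
  153.233.164.0/25
  153.233.164.128/25
  153.233.165.0/25
  153.233.165.128/25
Subnets: 153.233.164.0/25, 153.233.164.128/25, 153.233.165.0/25, 153.233.165.128/25


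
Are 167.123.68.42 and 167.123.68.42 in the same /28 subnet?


Mask: 255.255.255.240
167.123.68.42 AND mask = 167.123.68.32
167.123.68.42 AND mask = 167.123.68.32
Yes, same subnet (167.123.68.32)


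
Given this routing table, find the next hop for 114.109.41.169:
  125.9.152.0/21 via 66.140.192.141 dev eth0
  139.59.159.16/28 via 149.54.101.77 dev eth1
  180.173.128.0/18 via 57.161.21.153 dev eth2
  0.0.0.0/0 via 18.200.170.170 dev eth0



Longest prefix match for 114.109.41.169:
  /21 125.9.152.0: no
  /28 139.59.159.16: no
  /18 180.173.128.0: no
  /0 0.0.0.0: MATCH
Selected: next-hop 18.200.170.170 via eth0 (matched /0)


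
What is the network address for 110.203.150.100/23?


IP:   01101110.11001011.10010110.01100100
Mask: 11111111.11111111.11111110.00000000
AND operation:
Net:  01101110.11001011.10010110.00000000
Network: 110.203.150.0/23


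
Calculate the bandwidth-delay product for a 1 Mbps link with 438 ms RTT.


BDP = bandwidth * RTT
= 1 Mbps * 438 ms
= 1 * 1e6 * 438 / 1000 bits
= 438000 bits
= 54750 bytes
= 53.4668 KB
BDP = 438000 bits (54750 bytes)


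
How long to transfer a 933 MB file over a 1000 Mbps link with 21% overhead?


Effective throughput = 1000 * (1 - 21/100) = 790 Mbps
File size in Mb = 933 * 8 = 7464 Mb
Time = 7464 / 790
Time = 9.4481 seconds


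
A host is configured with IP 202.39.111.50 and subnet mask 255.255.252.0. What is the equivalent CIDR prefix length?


Binary: 11111111.11111111.11111100.00000000
Count leading 1s
Prefix: /22


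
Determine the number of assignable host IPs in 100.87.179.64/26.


Host bits = 32 - 26 = 6
Total addresses = 2^6 = 64
Usable = total - 2 (network and broadcast)
Usable hosts: 62


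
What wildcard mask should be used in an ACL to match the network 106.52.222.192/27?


Subnet mask: 255.255.255.224
Wildcard = 255.255.255.255 - subnet mask
255 - 255 = 0
255 - 255 = 0
255 - 255 = 0
255 - 224 = 31
Wildcard: 0.0.0.31


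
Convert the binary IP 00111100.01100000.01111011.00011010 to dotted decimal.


00111100 = 60
01100000 = 96
01111011 = 123
00011010 = 26
IP: 60.96.123.26


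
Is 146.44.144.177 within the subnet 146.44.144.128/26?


Subnet network: 146.44.144.128
Test IP AND mask: 146.44.144.128
Yes, 146.44.144.177 is in 146.44.144.128/26


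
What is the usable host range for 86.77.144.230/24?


Network: 86.77.144.0
Broadcast: 86.77.144.255
First usable = network + 1
Last usable = broadcast - 1
Range: 86.77.144.1 to 86.77.144.254


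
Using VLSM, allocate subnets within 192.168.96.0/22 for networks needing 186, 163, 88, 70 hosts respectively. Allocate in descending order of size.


186 hosts -> /24 (254 usable): 192.168.96.0/24
163 hosts -> /24 (254 usable): 192.168.97.0/24
88 hosts -> /25 (126 usable): 192.168.98.0/25
70 hosts -> /25 (126 usable): 192.168.98.128/25
Allocation: 192.168.96.0/24 (186 hosts, 254 usable); 192.168.97.0/24 (163 hosts, 254 usable); 192.168.98.0/25 (88 hosts, 126 usable); 192.168.98.128/25 (70 hosts, 126 usable)


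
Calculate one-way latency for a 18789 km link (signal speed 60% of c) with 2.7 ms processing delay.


Speed = 0.6 * 3e5 km/s = 180000 km/s
Propagation delay = 18789 / 180000 = 0.1044 s = 104.3833 ms
Processing delay = 2.7 ms
Total one-way latency = 107.0833 ms


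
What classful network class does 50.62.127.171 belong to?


First octet: 50
Binary: 00110010
0xxxxxxx -> Class A (1-126)
Class A, default mask 255.0.0.0 (/8)


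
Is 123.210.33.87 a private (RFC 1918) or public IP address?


RFC 1918 private ranges:
  10.0.0.0/8 (10.0.0.0 - 10.255.255.255)
  172.16.0.0/12 (172.16.0.0 - 172.31.255.255)
  192.168.0.0/16 (192.168.0.0 - 192.168.255.255)
Public (not in any RFC 1918 range)


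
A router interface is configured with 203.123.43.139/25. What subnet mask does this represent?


/25 means 25 network bits, 7 host bits
Binary: 11111111111111111111111110000000
Mask: 255.255.255.128


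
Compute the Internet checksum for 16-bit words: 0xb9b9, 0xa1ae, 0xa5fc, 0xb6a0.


Sum all words (with carry folding):
+ 0xb9b9 = 0xb9b9
+ 0xa1ae = 0x5b68
+ 0xa5fc = 0x0165
+ 0xb6a0 = 0xb805
One's complement: ~0xb805
Checksum = 0x47fa


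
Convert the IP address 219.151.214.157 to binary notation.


219 = 11011011
151 = 10010111
214 = 11010110
157 = 10011101
Binary: 11011011.10010111.11010110.10011101


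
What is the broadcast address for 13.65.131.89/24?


Network: 13.65.131.0/24
Host bits = 8
Set all host bits to 1:
Broadcast: 13.65.131.255


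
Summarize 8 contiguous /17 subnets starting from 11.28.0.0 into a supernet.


Original prefix: /17
Number of subnets: 8 = 2^3
New prefix = 17 - 3 = 14
Supernet: 11.28.0.0/14


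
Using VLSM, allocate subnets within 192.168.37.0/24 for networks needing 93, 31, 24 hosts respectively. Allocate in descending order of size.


93 hosts -> /25 (126 usable): 192.168.37.0/25
31 hosts -> /26 (62 usable): 192.168.37.128/26
24 hosts -> /27 (30 usable): 192.168.37.192/27
Allocation: 192.168.37.0/25 (93 hosts, 126 usable); 192.168.37.128/26 (31 hosts, 62 usable); 192.168.37.192/27 (24 hosts, 30 usable)


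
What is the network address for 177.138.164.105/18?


IP:   10110001.10001010.10100100.01101001
Mask: 11111111.11111111.11000000.00000000
AND operation:
Net:  10110001.10001010.10000000.00000000
Network: 177.138.128.0/18


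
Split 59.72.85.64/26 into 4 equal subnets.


New prefix = 26 + 2 = 28
Each subnet has 16 addresses
  59.72.85.64/28
  59.72.85.80/28
  59.72.85.96/28
  59.72.85.112/28
Subnets: 59.72.85.64/28, 59.72.85.80/28, 59.72.85.96/28, 59.72.85.112/28


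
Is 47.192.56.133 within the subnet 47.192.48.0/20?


Subnet network: 47.192.48.0
Test IP AND mask: 47.192.48.0
Yes, 47.192.56.133 is in 47.192.48.0/20


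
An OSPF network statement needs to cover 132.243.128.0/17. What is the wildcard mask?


Subnet mask: 255.255.128.0
Wildcard = 255.255.255.255 - subnet mask
255 - 255 = 0
255 - 255 = 0
255 - 128 = 127
255 - 0 = 255
Wildcard: 0.0.127.255


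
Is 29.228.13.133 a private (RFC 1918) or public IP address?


RFC 1918 private ranges:
  10.0.0.0/8 (10.0.0.0 - 10.255.255.255)
  172.16.0.0/12 (172.16.0.0 - 172.31.255.255)
  192.168.0.0/16 (192.168.0.0 - 192.168.255.255)
Public (not in any RFC 1918 range)


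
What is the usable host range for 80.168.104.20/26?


Network: 80.168.104.0
Broadcast: 80.168.104.63
First usable = network + 1
Last usable = broadcast - 1
Range: 80.168.104.1 to 80.168.104.62


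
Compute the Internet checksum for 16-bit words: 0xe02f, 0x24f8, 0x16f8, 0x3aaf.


Sum all words (with carry folding):
+ 0xe02f = 0xe02f
+ 0x24f8 = 0x0528
+ 0x16f8 = 0x1c20
+ 0x3aaf = 0x56cf
One's complement: ~0x56cf
Checksum = 0xa930


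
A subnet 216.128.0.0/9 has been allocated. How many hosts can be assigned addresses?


Host bits = 32 - 9 = 23
Total addresses = 2^23 = 8388608
Usable = total - 2 (network and broadcast)
Usable hosts: 8388606


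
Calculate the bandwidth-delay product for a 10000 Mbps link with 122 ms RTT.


BDP = bandwidth * RTT
= 10000 Mbps * 122 ms
= 10000 * 1e6 * 122 / 1000 bits
= 1220000000 bits
= 152500000 bytes
= 148925.7812 KB
BDP = 1220000000 bits (152500000 bytes)


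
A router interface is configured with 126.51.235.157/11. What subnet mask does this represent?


/11 means 11 network bits, 21 host bits
Binary: 11111111111000000000000000000000
Mask: 255.224.0.0


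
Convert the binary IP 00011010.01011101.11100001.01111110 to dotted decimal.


00011010 = 26
01011101 = 93
11100001 = 225
01111110 = 126
IP: 26.93.225.126


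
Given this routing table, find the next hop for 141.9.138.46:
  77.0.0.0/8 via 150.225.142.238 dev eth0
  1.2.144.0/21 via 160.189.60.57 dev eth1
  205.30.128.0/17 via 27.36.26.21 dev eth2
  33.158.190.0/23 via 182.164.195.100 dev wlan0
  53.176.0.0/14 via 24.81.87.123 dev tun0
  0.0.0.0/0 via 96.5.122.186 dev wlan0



Longest prefix match for 141.9.138.46:
  /8 77.0.0.0: no
  /21 1.2.144.0: no
  /17 205.30.128.0: no
  /23 33.158.190.0: no
  /14 53.176.0.0: no
  /0 0.0.0.0: MATCH
Selected: next-hop 96.5.122.186 via wlan0 (matched /0)


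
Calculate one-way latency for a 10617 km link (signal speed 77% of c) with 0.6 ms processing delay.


Speed = 0.77 * 3e5 km/s = 231000 km/s
Propagation delay = 10617 / 231000 = 0.046 s = 45.961 ms
Processing delay = 0.6 ms
Total one-way latency = 46.561 ms


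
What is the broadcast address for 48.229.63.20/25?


Network: 48.229.63.0/25
Host bits = 7
Set all host bits to 1:
Broadcast: 48.229.63.127


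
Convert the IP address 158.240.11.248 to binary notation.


158 = 10011110
240 = 11110000
11 = 00001011
248 = 11111000
Binary: 10011110.11110000.00001011.11111000


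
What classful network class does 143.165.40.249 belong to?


First octet: 143
Binary: 10001111
10xxxxxx -> Class B (128-191)
Class B, default mask 255.255.0.0 (/16)


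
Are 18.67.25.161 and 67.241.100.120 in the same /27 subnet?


Mask: 255.255.255.224
18.67.25.161 AND mask = 18.67.25.160
67.241.100.120 AND mask = 67.241.100.96
No, different subnets (18.67.25.160 vs 67.241.100.96)


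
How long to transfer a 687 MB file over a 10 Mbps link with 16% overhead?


Effective throughput = 10 * (1 - 16/100) = 8.4 Mbps
File size in Mb = 687 * 8 = 5496 Mb
Time = 5496 / 8.4
Time = 654.2857 seconds


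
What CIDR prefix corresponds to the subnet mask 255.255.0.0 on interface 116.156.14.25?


Binary: 11111111.11111111.00000000.00000000
Count leading 1s
Prefix: /16


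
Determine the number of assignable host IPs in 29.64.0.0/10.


Host bits = 32 - 10 = 22
Total addresses = 2^22 = 4194304
Usable = total - 2 (network and broadcast)
Usable hosts: 4194302


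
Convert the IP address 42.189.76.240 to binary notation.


42 = 00101010
189 = 10111101
76 = 01001100
240 = 11110000
Binary: 00101010.10111101.01001100.11110000


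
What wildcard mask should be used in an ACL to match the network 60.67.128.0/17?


Subnet mask: 255.255.128.0
Wildcard = 255.255.255.255 - subnet mask
255 - 255 = 0
255 - 255 = 0
255 - 128 = 127
255 - 0 = 255
Wildcard: 0.0.127.255


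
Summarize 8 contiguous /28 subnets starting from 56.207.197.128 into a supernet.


Original prefix: /28
Number of subnets: 8 = 2^3
New prefix = 28 - 3 = 25
Supernet: 56.207.197.128/25


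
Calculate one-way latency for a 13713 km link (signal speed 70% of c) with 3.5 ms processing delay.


Speed = 0.7 * 3e5 km/s = 210000 km/s
Propagation delay = 13713 / 210000 = 0.0653 s = 65.3 ms
Processing delay = 3.5 ms
Total one-way latency = 68.8 ms


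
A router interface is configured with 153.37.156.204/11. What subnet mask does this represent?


/11 means 11 network bits, 21 host bits
Binary: 11111111111000000000000000000000
Mask: 255.224.0.0


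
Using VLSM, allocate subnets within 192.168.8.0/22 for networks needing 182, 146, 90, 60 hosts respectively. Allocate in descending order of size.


182 hosts -> /24 (254 usable): 192.168.8.0/24
146 hosts -> /24 (254 usable): 192.168.9.0/24
90 hosts -> /25 (126 usable): 192.168.10.0/25
60 hosts -> /26 (62 usable): 192.168.10.128/26
Allocation: 192.168.8.0/24 (182 hosts, 254 usable); 192.168.9.0/24 (146 hosts, 254 usable); 192.168.10.0/25 (90 hosts, 126 usable); 192.168.10.128/26 (60 hosts, 62 usable)


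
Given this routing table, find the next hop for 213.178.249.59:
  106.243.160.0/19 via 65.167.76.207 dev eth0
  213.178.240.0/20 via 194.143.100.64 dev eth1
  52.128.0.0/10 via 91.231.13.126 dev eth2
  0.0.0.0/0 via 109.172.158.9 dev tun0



Longest prefix match for 213.178.249.59:
  /19 106.243.160.0: no
  /20 213.178.240.0: MATCH
  /10 52.128.0.0: no
  /0 0.0.0.0: MATCH
Selected: next-hop 194.143.100.64 via eth1 (matched /20)


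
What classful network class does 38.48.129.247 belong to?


First octet: 38
Binary: 00100110
0xxxxxxx -> Class A (1-126)
Class A, default mask 255.0.0.0 (/8)


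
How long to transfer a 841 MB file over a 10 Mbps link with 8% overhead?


Effective throughput = 10 * (1 - 8/100) = 9.2 Mbps
File size in Mb = 841 * 8 = 6728 Mb
Time = 6728 / 9.2
Time = 731.3043 seconds


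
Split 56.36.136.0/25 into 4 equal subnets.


New prefix = 25 + 2 = 27
Each subnet has 32 addresses
  56.36.136.0/27
  56.36.136.32/27
  56.36.136.64/27
  56.36.136.96/27
Subnets: 56.36.136.0/27, 56.36.136.32/27, 56.36.136.64/27, 56.36.136.96/27


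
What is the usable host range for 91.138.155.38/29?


Network: 91.138.155.32
Broadcast: 91.138.155.39
First usable = network + 1
Last usable = broadcast - 1
Range: 91.138.155.33 to 91.138.155.38


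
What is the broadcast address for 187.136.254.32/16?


Network: 187.136.0.0/16
Host bits = 16
Set all host bits to 1:
Broadcast: 187.136.255.255


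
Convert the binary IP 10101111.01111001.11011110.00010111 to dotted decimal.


10101111 = 175
01111001 = 121
11011110 = 222
00010111 = 23
IP: 175.121.222.23


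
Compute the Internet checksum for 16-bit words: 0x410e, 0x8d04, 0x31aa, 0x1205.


Sum all words (with carry folding):
+ 0x410e = 0x410e
+ 0x8d04 = 0xce12
+ 0x31aa = 0xffbc
+ 0x1205 = 0x11c2
One's complement: ~0x11c2
Checksum = 0xee3d


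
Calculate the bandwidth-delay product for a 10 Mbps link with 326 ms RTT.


BDP = bandwidth * RTT
= 10 Mbps * 326 ms
= 10 * 1e6 * 326 / 1000 bits
= 3260000 bits
= 407500 bytes
= 397.9492 KB
BDP = 3260000 bits (407500 bytes)


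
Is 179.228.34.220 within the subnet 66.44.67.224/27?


Subnet network: 66.44.67.224
Test IP AND mask: 179.228.34.192
No, 179.228.34.220 is not in 66.44.67.224/27


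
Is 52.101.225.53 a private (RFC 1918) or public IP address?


RFC 1918 private ranges:
  10.0.0.0/8 (10.0.0.0 - 10.255.255.255)
  172.16.0.0/12 (172.16.0.0 - 172.31.255.255)
  192.168.0.0/16 (192.168.0.0 - 192.168.255.255)
Public (not in any RFC 1918 range)


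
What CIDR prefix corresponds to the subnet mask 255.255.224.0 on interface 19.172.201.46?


Binary: 11111111.11111111.11100000.00000000
Count leading 1s
Prefix: /19


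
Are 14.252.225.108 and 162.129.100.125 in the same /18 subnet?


Mask: 255.255.192.0
14.252.225.108 AND mask = 14.252.192.0
162.129.100.125 AND mask = 162.129.64.0
No, different subnets (14.252.192.0 vs 162.129.64.0)


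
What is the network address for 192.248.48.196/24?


IP:   11000000.11111000.00110000.11000100
Mask: 11111111.11111111.11111111.00000000
AND operation:
Net:  11000000.11111000.00110000.00000000
Network: 192.248.48.0/24


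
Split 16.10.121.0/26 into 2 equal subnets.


New prefix = 26 + 1 = 27
Each subnet has 32 addresses
  16.10.121.0/27
  16.10.121.32/27
Subnets: 16.10.121.0/27, 16.10.121.32/27


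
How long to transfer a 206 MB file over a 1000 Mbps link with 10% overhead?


Effective throughput = 1000 * (1 - 10/100) = 900 Mbps
File size in Mb = 206 * 8 = 1648 Mb
Time = 1648 / 900
Time = 1.8311 seconds


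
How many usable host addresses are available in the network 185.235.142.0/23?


Host bits = 32 - 23 = 9
Total addresses = 2^9 = 512
Usable = total - 2 (network and broadcast)
Usable hosts: 510


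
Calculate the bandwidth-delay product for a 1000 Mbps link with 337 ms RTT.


BDP = bandwidth * RTT
= 1000 Mbps * 337 ms
= 1000 * 1e6 * 337 / 1000 bits
= 337000000 bits
= 42125000 bytes
= 41137.6953 KB
BDP = 337000000 bits (42125000 bytes)


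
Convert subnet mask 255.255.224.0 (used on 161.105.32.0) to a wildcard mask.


Subnet mask: 255.255.224.0
Wildcard = 255.255.255.255 - subnet mask
255 - 255 = 0
255 - 255 = 0
255 - 224 = 31
255 - 0 = 255
Wildcard: 0.0.31.255


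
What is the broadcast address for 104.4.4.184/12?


Network: 104.0.0.0/12
Host bits = 20
Set all host bits to 1:
Broadcast: 104.15.255.255


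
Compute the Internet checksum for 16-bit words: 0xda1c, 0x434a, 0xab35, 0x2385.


Sum all words (with carry folding):
+ 0xda1c = 0xda1c
+ 0x434a = 0x1d67
+ 0xab35 = 0xc89c
+ 0x2385 = 0xec21
One's complement: ~0xec21
Checksum = 0x13de


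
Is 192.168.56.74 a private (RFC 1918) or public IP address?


RFC 1918 private ranges:
  10.0.0.0/8 (10.0.0.0 - 10.255.255.255)
  172.16.0.0/12 (172.16.0.0 - 172.31.255.255)
  192.168.0.0/16 (192.168.0.0 - 192.168.255.255)
Private (in 192.168.0.0/16)


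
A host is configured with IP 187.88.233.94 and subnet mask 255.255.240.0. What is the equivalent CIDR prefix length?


Binary: 11111111.11111111.11110000.00000000
Count leading 1s
Prefix: /20


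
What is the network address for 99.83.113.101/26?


IP:   01100011.01010011.01110001.01100101
Mask: 11111111.11111111.11111111.11000000
AND operation:
Net:  01100011.01010011.01110001.01000000
Network: 99.83.113.64/26


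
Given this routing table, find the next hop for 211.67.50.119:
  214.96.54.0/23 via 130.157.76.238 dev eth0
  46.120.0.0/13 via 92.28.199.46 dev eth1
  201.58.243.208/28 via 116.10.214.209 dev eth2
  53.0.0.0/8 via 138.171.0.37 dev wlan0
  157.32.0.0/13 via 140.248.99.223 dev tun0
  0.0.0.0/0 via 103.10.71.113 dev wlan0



Longest prefix match for 211.67.50.119:
  /23 214.96.54.0: no
  /13 46.120.0.0: no
  /28 201.58.243.208: no
  /8 53.0.0.0: no
  /13 157.32.0.0: no
  /0 0.0.0.0: MATCH
Selected: next-hop 103.10.71.113 via wlan0 (matched /0)


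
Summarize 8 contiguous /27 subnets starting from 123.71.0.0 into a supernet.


Original prefix: /27
Number of subnets: 8 = 2^3
New prefix = 27 - 3 = 24
Supernet: 123.71.0.0/24


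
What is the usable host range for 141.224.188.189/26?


Network: 141.224.188.128
Broadcast: 141.224.188.191
First usable = network + 1
Last usable = broadcast - 1
Range: 141.224.188.129 to 141.224.188.190


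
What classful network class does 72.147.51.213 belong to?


First octet: 72
Binary: 01001000
0xxxxxxx -> Class A (1-126)
Class A, default mask 255.0.0.0 (/8)


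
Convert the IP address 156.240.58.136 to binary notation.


156 = 10011100
240 = 11110000
58 = 00111010
136 = 10001000
Binary: 10011100.11110000.00111010.10001000


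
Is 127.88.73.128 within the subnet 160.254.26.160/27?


Subnet network: 160.254.26.160
Test IP AND mask: 127.88.73.128
No, 127.88.73.128 is not in 160.254.26.160/27


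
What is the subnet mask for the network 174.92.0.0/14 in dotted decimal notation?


/14 means 14 network bits, 18 host bits
Binary: 11111111111111000000000000000000
Mask: 255.252.0.0


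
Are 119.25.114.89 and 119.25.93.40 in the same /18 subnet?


Mask: 255.255.192.0
119.25.114.89 AND mask = 119.25.64.0
119.25.93.40 AND mask = 119.25.64.0
Yes, same subnet (119.25.64.0)


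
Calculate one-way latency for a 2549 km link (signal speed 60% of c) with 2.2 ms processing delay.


Speed = 0.6 * 3e5 km/s = 180000 km/s
Propagation delay = 2549 / 180000 = 0.0142 s = 14.1611 ms
Processing delay = 2.2 ms
Total one-way latency = 16.3611 ms


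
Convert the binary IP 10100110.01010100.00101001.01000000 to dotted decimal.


10100110 = 166
01010100 = 84
00101001 = 41
01000000 = 64
IP: 166.84.41.64


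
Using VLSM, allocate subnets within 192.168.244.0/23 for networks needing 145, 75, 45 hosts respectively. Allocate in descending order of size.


145 hosts -> /24 (254 usable): 192.168.244.0/24
75 hosts -> /25 (126 usable): 192.168.245.0/25
45 hosts -> /26 (62 usable): 192.168.245.128/26
Allocation: 192.168.244.0/24 (145 hosts, 254 usable); 192.168.245.0/25 (75 hosts, 126 usable); 192.168.245.128/26 (45 hosts, 62 usable)


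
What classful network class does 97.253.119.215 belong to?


First octet: 97
Binary: 01100001
0xxxxxxx -> Class A (1-126)
Class A, default mask 255.0.0.0 (/8)


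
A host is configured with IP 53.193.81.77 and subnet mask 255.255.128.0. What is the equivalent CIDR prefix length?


Binary: 11111111.11111111.10000000.00000000
Count leading 1s
Prefix: /17


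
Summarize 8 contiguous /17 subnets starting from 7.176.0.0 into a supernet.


Original prefix: /17
Number of subnets: 8 = 2^3
New prefix = 17 - 3 = 14
Supernet: 7.176.0.0/14


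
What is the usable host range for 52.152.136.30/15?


Network: 52.152.0.0
Broadcast: 52.153.255.255
First usable = network + 1
Last usable = broadcast - 1
Range: 52.152.0.1 to 52.153.255.254


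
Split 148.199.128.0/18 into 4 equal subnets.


New prefix = 18 + 2 = 20
Each subnet has 4096 addresses
  148.199.128.0/20
  148.199.144.0/20
  148.199.160.0/20
  148.199.176.0/20
Subnets: 148.199.128.0/20, 148.199.144.0/20, 148.199.160.0/20, 148.199.176.0/20


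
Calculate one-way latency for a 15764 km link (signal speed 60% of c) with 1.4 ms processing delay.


Speed = 0.6 * 3e5 km/s = 180000 km/s
Propagation delay = 15764 / 180000 = 0.0876 s = 87.5778 ms
Processing delay = 1.4 ms
Total one-way latency = 88.9778 ms


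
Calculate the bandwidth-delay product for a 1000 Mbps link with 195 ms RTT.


BDP = bandwidth * RTT
= 1000 Mbps * 195 ms
= 1000 * 1e6 * 195 / 1000 bits
= 195000000 bits
= 24375000 bytes
= 23803.7109 KB
BDP = 195000000 bits (24375000 bytes)


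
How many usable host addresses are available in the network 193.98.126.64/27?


Host bits = 32 - 27 = 5
Total addresses = 2^5 = 32
Usable = total - 2 (network and broadcast)
Usable hosts: 30


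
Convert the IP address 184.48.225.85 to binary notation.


184 = 10111000
48 = 00110000
225 = 11100001
85 = 01010101
Binary: 10111000.00110000.11100001.01010101


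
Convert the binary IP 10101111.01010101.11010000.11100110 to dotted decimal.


10101111 = 175
01010101 = 85
11010000 = 208
11100110 = 230
IP: 175.85.208.230


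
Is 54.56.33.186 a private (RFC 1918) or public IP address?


RFC 1918 private ranges:
  10.0.0.0/8 (10.0.0.0 - 10.255.255.255)
  172.16.0.0/12 (172.16.0.0 - 172.31.255.255)
  192.168.0.0/16 (192.168.0.0 - 192.168.255.255)
Public (not in any RFC 1918 range)


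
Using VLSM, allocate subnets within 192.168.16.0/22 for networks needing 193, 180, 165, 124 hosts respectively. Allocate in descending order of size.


193 hosts -> /24 (254 usable): 192.168.16.0/24
180 hosts -> /24 (254 usable): 192.168.17.0/24
165 hosts -> /24 (254 usable): 192.168.18.0/24
124 hosts -> /25 (126 usable): 192.168.19.0/25
Allocation: 192.168.16.0/24 (193 hosts, 254 usable); 192.168.17.0/24 (180 hosts, 254 usable); 192.168.18.0/24 (165 hosts, 254 usable); 192.168.19.0/25 (124 hosts, 126 usable)


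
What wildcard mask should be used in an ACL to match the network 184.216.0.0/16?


Subnet mask: 255.255.0.0
Wildcard = 255.255.255.255 - subnet mask
255 - 255 = 0
255 - 255 = 0
255 - 0 = 255
255 - 0 = 255
Wildcard: 0.0.255.255


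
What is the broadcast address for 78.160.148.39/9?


Network: 78.128.0.0/9
Host bits = 23
Set all host bits to 1:
Broadcast: 78.255.255.255


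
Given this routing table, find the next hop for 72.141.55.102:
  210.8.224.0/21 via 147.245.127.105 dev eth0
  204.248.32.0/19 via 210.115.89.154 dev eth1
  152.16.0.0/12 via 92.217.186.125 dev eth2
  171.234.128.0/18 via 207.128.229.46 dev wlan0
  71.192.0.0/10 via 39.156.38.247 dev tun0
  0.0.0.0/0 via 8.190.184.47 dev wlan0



Longest prefix match for 72.141.55.102:
  /21 210.8.224.0: no
  /19 204.248.32.0: no
  /12 152.16.0.0: no
  /18 171.234.128.0: no
  /10 71.192.0.0: no
  /0 0.0.0.0: MATCH
Selected: next-hop 8.190.184.47 via wlan0 (matched /0)


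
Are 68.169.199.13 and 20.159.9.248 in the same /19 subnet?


Mask: 255.255.224.0
68.169.199.13 AND mask = 68.169.192.0
20.159.9.248 AND mask = 20.159.0.0
No, different subnets (68.169.192.0 vs 20.159.0.0)


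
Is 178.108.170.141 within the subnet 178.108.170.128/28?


Subnet network: 178.108.170.128
Test IP AND mask: 178.108.170.128
Yes, 178.108.170.141 is in 178.108.170.128/28


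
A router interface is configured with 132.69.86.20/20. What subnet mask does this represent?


/20 means 20 network bits, 12 host bits
Binary: 11111111111111111111000000000000
Mask: 255.255.240.0


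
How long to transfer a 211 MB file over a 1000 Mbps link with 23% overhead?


Effective throughput = 1000 * (1 - 23/100) = 770 Mbps
File size in Mb = 211 * 8 = 1688 Mb
Time = 1688 / 770
Time = 2.1922 seconds


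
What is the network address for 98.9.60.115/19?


IP:   01100010.00001001.00111100.01110011
Mask: 11111111.11111111.11100000.00000000
AND operation:
Net:  01100010.00001001.00100000.00000000
Network: 98.9.32.0/19


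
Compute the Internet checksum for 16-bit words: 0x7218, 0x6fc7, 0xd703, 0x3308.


Sum all words (with carry folding):
+ 0x7218 = 0x7218
+ 0x6fc7 = 0xe1df
+ 0xd703 = 0xb8e3
+ 0x3308 = 0xebeb
One's complement: ~0xebeb
Checksum = 0x1414


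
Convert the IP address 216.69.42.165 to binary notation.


216 = 11011000
69 = 01000101
42 = 00101010
165 = 10100101
Binary: 11011000.01000101.00101010.10100101


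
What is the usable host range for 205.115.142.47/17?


Network: 205.115.128.0
Broadcast: 205.115.255.255
First usable = network + 1
Last usable = broadcast - 1
Range: 205.115.128.1 to 205.115.255.254


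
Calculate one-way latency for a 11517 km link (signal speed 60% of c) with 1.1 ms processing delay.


Speed = 0.6 * 3e5 km/s = 180000 km/s
Propagation delay = 11517 / 180000 = 0.064 s = 63.9833 ms
Processing delay = 1.1 ms
Total one-way latency = 65.0833 ms


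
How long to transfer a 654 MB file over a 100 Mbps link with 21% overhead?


Effective throughput = 100 * (1 - 21/100) = 79 Mbps
File size in Mb = 654 * 8 = 5232 Mb
Time = 5232 / 79
Time = 66.2278 seconds


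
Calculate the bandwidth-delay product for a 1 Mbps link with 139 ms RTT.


BDP = bandwidth * RTT
= 1 Mbps * 139 ms
= 1 * 1e6 * 139 / 1000 bits
= 139000 bits
= 17375 bytes
= 16.9678 KB
BDP = 139000 bits (17375 bytes)


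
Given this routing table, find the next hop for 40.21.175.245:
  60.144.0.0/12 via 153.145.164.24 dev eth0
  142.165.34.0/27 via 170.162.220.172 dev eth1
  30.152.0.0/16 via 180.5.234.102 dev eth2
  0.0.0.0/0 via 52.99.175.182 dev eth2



Longest prefix match for 40.21.175.245:
  /12 60.144.0.0: no
  /27 142.165.34.0: no
  /16 30.152.0.0: no
  /0 0.0.0.0: MATCH
Selected: next-hop 52.99.175.182 via eth2 (matched /0)


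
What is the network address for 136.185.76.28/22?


IP:   10001000.10111001.01001100.00011100
Mask: 11111111.11111111.11111100.00000000
AND operation:
Net:  10001000.10111001.01001100.00000000
Network: 136.185.76.0/22


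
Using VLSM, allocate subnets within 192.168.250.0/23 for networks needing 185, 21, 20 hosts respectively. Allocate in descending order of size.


185 hosts -> /24 (254 usable): 192.168.250.0/24
21 hosts -> /27 (30 usable): 192.168.251.0/27
20 hosts -> /27 (30 usable): 192.168.251.32/27
Allocation: 192.168.250.0/24 (185 hosts, 254 usable); 192.168.251.0/27 (21 hosts, 30 usable); 192.168.251.32/27 (20 hosts, 30 usable)


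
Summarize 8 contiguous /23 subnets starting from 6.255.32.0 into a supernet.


Original prefix: /23
Number of subnets: 8 = 2^3
New prefix = 23 - 3 = 20
Supernet: 6.255.32.0/20


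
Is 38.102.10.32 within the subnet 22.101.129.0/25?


Subnet network: 22.101.129.0
Test IP AND mask: 38.102.10.0
No, 38.102.10.32 is not in 22.101.129.0/25


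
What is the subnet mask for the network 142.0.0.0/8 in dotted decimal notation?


/8 means 8 network bits, 24 host bits
Binary: 11111111000000000000000000000000
Mask: 255.0.0.0


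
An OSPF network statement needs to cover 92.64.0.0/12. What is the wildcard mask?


Subnet mask: 255.240.0.0
Wildcard = 255.255.255.255 - subnet mask
255 - 255 = 0
255 - 240 = 15
255 - 0 = 255
255 - 0 = 255
Wildcard: 0.15.255.255


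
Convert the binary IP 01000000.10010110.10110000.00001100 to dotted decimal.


01000000 = 64
10010110 = 150
10110000 = 176
00001100 = 12
IP: 64.150.176.12


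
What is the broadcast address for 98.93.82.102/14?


Network: 98.92.0.0/14
Host bits = 18
Set all host bits to 1:
Broadcast: 98.95.255.255


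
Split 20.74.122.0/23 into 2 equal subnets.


New prefix = 23 + 1 = 24
Each subnet has 256 addresses
  20.74.122.0/24
  20.74.123.0/24
Subnets: 20.74.122.0/24, 20.74.123.0/24


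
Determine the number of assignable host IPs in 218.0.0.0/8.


Host bits = 32 - 8 = 24
Total addresses = 2^24 = 16777216
Usable = total - 2 (network and broadcast)
Usable hosts: 16777214


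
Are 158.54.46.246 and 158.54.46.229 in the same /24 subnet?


Mask: 255.255.255.0
158.54.46.246 AND mask = 158.54.46.0
158.54.46.229 AND mask = 158.54.46.0
Yes, same subnet (158.54.46.0)


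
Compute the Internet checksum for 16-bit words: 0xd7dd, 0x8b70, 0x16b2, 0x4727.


Sum all words (with carry folding):
+ 0xd7dd = 0xd7dd
+ 0x8b70 = 0x634e
+ 0x16b2 = 0x7a00
+ 0x4727 = 0xc127
One's complement: ~0xc127
Checksum = 0x3ed8


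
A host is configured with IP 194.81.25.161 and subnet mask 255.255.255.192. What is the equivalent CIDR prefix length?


Binary: 11111111.11111111.11111111.11000000
Count leading 1s
Prefix: /26


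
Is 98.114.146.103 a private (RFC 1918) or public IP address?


RFC 1918 private ranges:
  10.0.0.0/8 (10.0.0.0 - 10.255.255.255)
  172.16.0.0/12 (172.16.0.0 - 172.31.255.255)
  192.168.0.0/16 (192.168.0.0 - 192.168.255.255)
Public (not in any RFC 1918 range)


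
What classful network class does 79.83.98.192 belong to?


First octet: 79
Binary: 01001111
0xxxxxxx -> Class A (1-126)
Class A, default mask 255.0.0.0 (/8)


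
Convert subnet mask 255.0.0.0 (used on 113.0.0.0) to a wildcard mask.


Subnet mask: 255.0.0.0
Wildcard = 255.255.255.255 - subnet mask
255 - 255 = 0
255 - 0 = 255
255 - 0 = 255
255 - 0 = 255
Wildcard: 0.255.255.255


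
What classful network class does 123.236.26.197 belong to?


First octet: 123
Binary: 01111011
0xxxxxxx -> Class A (1-126)
Class A, default mask 255.0.0.0 (/8)


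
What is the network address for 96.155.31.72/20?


IP:   01100000.10011011.00011111.01001000
Mask: 11111111.11111111.11110000.00000000
AND operation:
Net:  01100000.10011011.00010000.00000000
Network: 96.155.16.0/20


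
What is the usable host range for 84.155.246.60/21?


Network: 84.155.240.0
Broadcast: 84.155.247.255
First usable = network + 1
Last usable = broadcast - 1
Range: 84.155.240.1 to 84.155.247.254


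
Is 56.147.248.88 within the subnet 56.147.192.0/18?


Subnet network: 56.147.192.0
Test IP AND mask: 56.147.192.0
Yes, 56.147.248.88 is in 56.147.192.0/18


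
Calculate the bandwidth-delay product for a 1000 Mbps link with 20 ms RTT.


BDP = bandwidth * RTT
= 1000 Mbps * 20 ms
= 1000 * 1e6 * 20 / 1000 bits
= 20000000 bits
= 2500000 bytes
= 2441.4062 KB
BDP = 20000000 bits (2500000 bytes)


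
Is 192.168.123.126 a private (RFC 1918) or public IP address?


RFC 1918 private ranges:
  10.0.0.0/8 (10.0.0.0 - 10.255.255.255)
  172.16.0.0/12 (172.16.0.0 - 172.31.255.255)
  192.168.0.0/16 (192.168.0.0 - 192.168.255.255)
Private (in 192.168.0.0/16)


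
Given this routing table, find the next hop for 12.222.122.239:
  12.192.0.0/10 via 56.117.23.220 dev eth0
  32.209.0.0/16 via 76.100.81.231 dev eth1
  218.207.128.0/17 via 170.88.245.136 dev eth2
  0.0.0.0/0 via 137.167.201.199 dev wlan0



Longest prefix match for 12.222.122.239:
  /10 12.192.0.0: MATCH
  /16 32.209.0.0: no
  /17 218.207.128.0: no
  /0 0.0.0.0: MATCH
Selected: next-hop 56.117.23.220 via eth0 (matched /10)


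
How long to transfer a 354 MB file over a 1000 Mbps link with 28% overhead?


Effective throughput = 1000 * (1 - 28/100) = 720 Mbps
File size in Mb = 354 * 8 = 2832 Mb
Time = 2832 / 720
Time = 3.9333 seconds


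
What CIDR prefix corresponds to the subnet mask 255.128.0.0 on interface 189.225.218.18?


Binary: 11111111.10000000.00000000.00000000
Count leading 1s
Prefix: /9


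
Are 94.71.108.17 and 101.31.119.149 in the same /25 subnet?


Mask: 255.255.255.128
94.71.108.17 AND mask = 94.71.108.0
101.31.119.149 AND mask = 101.31.119.128
No, different subnets (94.71.108.0 vs 101.31.119.128)


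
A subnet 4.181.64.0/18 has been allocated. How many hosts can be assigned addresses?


Host bits = 32 - 18 = 14
Total addresses = 2^14 = 16384
Usable = total - 2 (network and broadcast)
Usable hosts: 16382


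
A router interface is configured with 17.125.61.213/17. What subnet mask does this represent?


/17 means 17 network bits, 15 host bits
Binary: 11111111111111111000000000000000
Mask: 255.255.128.0


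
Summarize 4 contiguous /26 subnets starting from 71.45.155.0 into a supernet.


Original prefix: /26
Number of subnets: 4 = 2^2
New prefix = 26 - 2 = 24
Supernet: 71.45.155.0/24


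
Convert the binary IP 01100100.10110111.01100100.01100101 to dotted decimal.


01100100 = 100
10110111 = 183
01100100 = 100
01100101 = 101
IP: 100.183.100.101


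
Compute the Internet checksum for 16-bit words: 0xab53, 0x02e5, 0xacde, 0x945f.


Sum all words (with carry folding):
+ 0xab53 = 0xab53
+ 0x02e5 = 0xae38
+ 0xacde = 0x5b17
+ 0x945f = 0xef76
One's complement: ~0xef76
Checksum = 0x1089


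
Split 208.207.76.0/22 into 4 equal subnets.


New prefix = 22 + 2 = 24
Each subnet has 256 addresses
  208.207.76.0/24
  208.207.77.0/24
  208.207.78.0/24
  208.207.79.0/24
Subnets: 208.207.76.0/24, 208.207.77.0/24, 208.207.78.0/24, 208.207.79.0/24


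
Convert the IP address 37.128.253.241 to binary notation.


37 = 00100101
128 = 10000000
253 = 11111101
241 = 11110001
Binary: 00100101.10000000.11111101.11110001


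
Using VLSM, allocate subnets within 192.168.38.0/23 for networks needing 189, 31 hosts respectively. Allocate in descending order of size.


189 hosts -> /24 (254 usable): 192.168.38.0/24
31 hosts -> /26 (62 usable): 192.168.39.0/26
Allocation: 192.168.38.0/24 (189 hosts, 254 usable); 192.168.39.0/26 (31 hosts, 62 usable)


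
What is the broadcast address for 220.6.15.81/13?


Network: 220.0.0.0/13
Host bits = 19
Set all host bits to 1:
Broadcast: 220.7.255.255


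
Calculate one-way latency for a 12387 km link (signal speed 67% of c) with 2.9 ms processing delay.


Speed = 0.67 * 3e5 km/s = 201000 km/s
Propagation delay = 12387 / 201000 = 0.0616 s = 61.6269 ms
Processing delay = 2.9 ms
Total one-way latency = 64.5269 ms


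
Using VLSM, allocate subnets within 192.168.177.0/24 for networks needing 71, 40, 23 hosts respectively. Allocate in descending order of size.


71 hosts -> /25 (126 usable): 192.168.177.0/25
40 hosts -> /26 (62 usable): 192.168.177.128/26
23 hosts -> /27 (30 usable): 192.168.177.192/27
Allocation: 192.168.177.0/25 (71 hosts, 126 usable); 192.168.177.128/26 (40 hosts, 62 usable); 192.168.177.192/27 (23 hosts, 30 usable)


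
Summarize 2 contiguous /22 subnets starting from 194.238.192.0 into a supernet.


Original prefix: /22
Number of subnets: 2 = 2^1
New prefix = 22 - 1 = 21
Supernet: 194.238.192.0/21
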